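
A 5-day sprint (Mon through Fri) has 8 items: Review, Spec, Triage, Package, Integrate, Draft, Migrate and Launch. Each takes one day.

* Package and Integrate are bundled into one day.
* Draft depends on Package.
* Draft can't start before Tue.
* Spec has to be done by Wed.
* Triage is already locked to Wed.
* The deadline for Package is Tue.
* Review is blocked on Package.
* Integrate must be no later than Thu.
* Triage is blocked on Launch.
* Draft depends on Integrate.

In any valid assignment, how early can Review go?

Precedence pushes Review to at least Tue.
Review at Tue is achievable: Spec in Mon, Package in Mon, Migrate in Mon, Draft in Tue, Triage in Wed, Review in Tue, Integrate in Mon, Launch in Mon.

Tue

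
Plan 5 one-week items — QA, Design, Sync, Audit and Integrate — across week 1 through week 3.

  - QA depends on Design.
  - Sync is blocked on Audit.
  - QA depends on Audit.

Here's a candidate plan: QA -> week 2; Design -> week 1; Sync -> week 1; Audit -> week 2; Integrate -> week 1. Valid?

QA depends on Audit — violated.
QA depends on Design — holds.
Sync is blocked on Audit — violated.

Invalid. Sync is blocked on Audit.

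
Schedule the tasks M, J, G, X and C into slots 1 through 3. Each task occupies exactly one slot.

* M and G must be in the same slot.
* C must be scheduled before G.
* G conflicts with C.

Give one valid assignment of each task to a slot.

C -> 1, G -> 2, J -> 1, X -> 1, M -> 2

Checking: C(1) before G(2); G(2) != C(1); M = G = 2.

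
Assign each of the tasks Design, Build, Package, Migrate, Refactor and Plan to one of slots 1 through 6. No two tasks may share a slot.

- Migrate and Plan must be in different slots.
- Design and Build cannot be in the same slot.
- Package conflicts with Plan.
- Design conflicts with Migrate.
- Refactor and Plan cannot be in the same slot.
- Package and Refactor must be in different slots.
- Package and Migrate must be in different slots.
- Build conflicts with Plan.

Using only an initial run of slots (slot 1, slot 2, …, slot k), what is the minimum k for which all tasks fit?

With at most 1 per slot and 6 tasks, at least 6 slots are needed.
6 works (last occupied slot: 6): for example Refactor -> 5; Plan -> 6; Package -> 3; Migrate -> 4; Design -> 1; Build -> 2.

6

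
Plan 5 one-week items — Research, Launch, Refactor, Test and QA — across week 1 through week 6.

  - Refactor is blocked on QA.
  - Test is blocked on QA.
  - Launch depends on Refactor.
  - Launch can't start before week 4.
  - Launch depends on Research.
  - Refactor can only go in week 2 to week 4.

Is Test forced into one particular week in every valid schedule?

Test can be week 2 (e.g. Test -> week 2; Launch -> week 4; Research -> week 1; Refactor -> week 2; QA -> week 1) or week 3 (e.g. QA in week 1, Refactor in week 2, Test in week 3, Launch in week 4, Research in week 1).

No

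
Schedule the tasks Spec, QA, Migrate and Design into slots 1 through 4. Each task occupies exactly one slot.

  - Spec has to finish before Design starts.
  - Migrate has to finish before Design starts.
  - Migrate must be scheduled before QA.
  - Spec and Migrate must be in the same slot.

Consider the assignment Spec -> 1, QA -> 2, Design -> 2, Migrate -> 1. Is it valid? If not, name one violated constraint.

Spec and Migrate must be in the same slot — holds.
Migrate must be scheduled before QA — holds.
Spec has to finish before Design starts — holds.
Migrate has to finish before Design starts — holds.

Yes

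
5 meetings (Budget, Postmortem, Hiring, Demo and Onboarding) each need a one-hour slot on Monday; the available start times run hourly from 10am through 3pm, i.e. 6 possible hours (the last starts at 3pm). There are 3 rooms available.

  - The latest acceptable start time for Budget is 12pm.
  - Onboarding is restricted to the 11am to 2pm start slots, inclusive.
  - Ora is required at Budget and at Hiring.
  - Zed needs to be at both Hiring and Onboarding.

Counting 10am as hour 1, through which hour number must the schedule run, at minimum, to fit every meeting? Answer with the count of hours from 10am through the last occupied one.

With at most 3 per hour and 5 meetings, at least 2 hours are needed.
Onboarding can't be placed before 11am — that is hour 2 counting from 10am — so the schedule must run through at least 2 hours.
2 works (last occupied hour: 11am): for example Onboarding in 11am, Budget in 11am, Demo in 10am, Hiring in 10am, Postmortem in 10am.

2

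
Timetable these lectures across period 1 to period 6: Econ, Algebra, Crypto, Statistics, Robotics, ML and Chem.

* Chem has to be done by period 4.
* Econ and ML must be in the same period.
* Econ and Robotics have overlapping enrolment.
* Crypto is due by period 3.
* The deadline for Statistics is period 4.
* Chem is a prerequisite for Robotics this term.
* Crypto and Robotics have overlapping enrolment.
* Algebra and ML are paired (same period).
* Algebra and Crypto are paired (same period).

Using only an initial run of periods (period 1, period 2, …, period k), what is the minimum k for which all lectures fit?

2

The precedence chain requires at least 2 distinct periods.
2 works (last occupied period: period 2): for example Algebra in period 1; ML in period 1; Chem in period 1; Statistics in period 1; Robotics in period 2; Econ in period 1; Crypto in period 1.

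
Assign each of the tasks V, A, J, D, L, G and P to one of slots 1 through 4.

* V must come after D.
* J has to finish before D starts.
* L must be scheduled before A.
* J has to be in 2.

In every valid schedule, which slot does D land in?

Precedence pushes D to at least 3; downstream work caps D at 3.
So D is pinned to 3.

3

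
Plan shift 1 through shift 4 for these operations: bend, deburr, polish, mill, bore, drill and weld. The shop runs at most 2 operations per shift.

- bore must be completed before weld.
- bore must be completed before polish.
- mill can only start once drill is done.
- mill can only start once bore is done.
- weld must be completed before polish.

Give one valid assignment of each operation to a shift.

bore=shift 1; mill=shift 2; bend=shift 3; drill=shift 1; deburr=shift 4; polish=shift 3; weld=shift 2

Checking: drill(shift 1) before mill(shift 2); bore(shift 1) before mill(shift 2); weld(shift 2) before polish(shift 3); bore(shift 1) before weld(shift 2); bore(shift 1) before polish(shift 3); max 2 per shift (cap 2).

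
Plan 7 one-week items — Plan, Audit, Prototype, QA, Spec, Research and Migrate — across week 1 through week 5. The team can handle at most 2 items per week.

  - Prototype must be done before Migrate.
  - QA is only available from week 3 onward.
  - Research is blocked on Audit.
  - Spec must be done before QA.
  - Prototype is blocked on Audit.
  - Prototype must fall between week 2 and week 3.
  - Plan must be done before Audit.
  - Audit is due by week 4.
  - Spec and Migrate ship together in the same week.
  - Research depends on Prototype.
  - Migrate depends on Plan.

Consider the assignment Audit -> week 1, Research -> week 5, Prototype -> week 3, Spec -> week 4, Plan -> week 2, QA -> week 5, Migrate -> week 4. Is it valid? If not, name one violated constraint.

Research is blocked on Audit — holds.
Prototype is blocked on Audit — holds.
Audit is due by week 4 — holds.
Prototype must fall between week 2 and week 3 — holds.
Spec and Migrate ship together in the same week — holds.
QA is only available from week 3 onward — holds.
Migrate depends on Plan — holds.
Research depends on Prototype — holds.
Spec must be done before QA — holds.
Plan must be done before Audit — violated.
The team can handle at most 2 items per week — holds.
Prototype must be done before Migrate — holds.

No. Plan must be done before Audit is not satisfied.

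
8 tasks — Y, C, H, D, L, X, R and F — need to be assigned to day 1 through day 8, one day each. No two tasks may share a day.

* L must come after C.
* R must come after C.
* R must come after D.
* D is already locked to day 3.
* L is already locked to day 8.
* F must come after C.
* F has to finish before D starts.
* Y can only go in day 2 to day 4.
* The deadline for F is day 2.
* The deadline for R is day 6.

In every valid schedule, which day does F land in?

day 2

Precedence pushes F to at least day 2; F's own window allows nothing later than day 2.
So F is pinned to day 2.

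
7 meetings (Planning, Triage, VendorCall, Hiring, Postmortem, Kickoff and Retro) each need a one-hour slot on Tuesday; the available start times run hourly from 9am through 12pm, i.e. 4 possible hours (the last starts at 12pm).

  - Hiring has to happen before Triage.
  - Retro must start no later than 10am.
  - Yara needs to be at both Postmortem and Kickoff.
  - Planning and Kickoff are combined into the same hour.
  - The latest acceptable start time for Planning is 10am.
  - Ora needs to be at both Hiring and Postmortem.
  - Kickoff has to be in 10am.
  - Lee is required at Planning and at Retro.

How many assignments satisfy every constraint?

56

Splitting on Triage: it can be 10am (8), 11am (20), 12pm (28). Listing each branch's schedules as (Planning, VendorCall, Hiring, Postmortem, Kickoff, Retro):
Triage=10am: (10am,9am,9am,11am,10am,9am) (10am,9am,9am,12pm,10am,9am) (10am,10am,9am,11am,10am,9am) (10am,10am,9am,12pm,10am,9am) (10am,11am,9am,11am,10am,9am) (10am,11am,9am,12pm,10am,9am) (10am,12pm,9am,11am,10am,9am) (10am,12pm,9am,12pm,10am,9am) — 8.
Triage=11am: (10am,9am,9am,11am,10am,9am) (10am,9am,9am,12pm,10am,9am) (10am,9am,10am,9am,10am,9am) (10am,9am,10am,11am,10am,9am) (10am,9am,10am,12pm,10am,9am) (10am,10am,9am,11am,10am,9am) (10am,10am,9am,12pm,10am,9am) (10am,10am,10am,9am,10am,9am) (10am,10am,10am,11am,10am,9am) (10am,10am,10am,12pm,10am,9am) (10am,11am,9am,11am,10am,9am) (10am,11am,9am,12pm,10am,9am) (10am,11am,10am,9am,10am,9am) (10am,11am,10am,11am,10am,9am) (10am,11am,10am,12pm,10am,9am) (10am,12pm,9am,11am,10am,9am) (10am,12pm,9am,12pm,10am,9am) (10am,12pm,10am,9am,10am,9am) (10am,12pm,10am,11am,10am,9am) (10am,12pm,10am,12pm,10am,9am) — 20.
Triage=12pm: (10am,9am,9am,11am,10am,9am) (10am,9am,9am,12pm,10am,9am) (10am,9am,10am,9am,10am,9am) (10am,9am,10am,11am,10am,9am) (10am,9am,10am,12pm,10am,9am) (10am,9am,11am,9am,10am,9am) (10am,9am,11am,12pm,10am,9am) (10am,10am,9am,11am,10am,9am) (10am,10am,9am,12pm,10am,9am) (10am,10am,10am,9am,10am,9am) (10am,10am,10am,11am,10am,9am) (10am,10am,10am,12pm,10am,9am) (10am,10am,11am,9am,10am,9am) (10am,10am,11am,12pm,10am,9am) (10am,11am,9am,11am,10am,9am) (10am,11am,9am,12pm,10am,9am) (10am,11am,10am,9am,10am,9am) (10am,11am,10am,11am,10am,9am) (10am,11am,10am,12pm,10am,9am) (10am,11am,11am,9am,10am,9am) (10am,11am,11am,12pm,10am,9am) (10am,12pm,9am,11am,10am,9am) (10am,12pm,9am,12pm,10am,9am) (10am,12pm,10am,9am,10am,9am) (10am,12pm,10am,11am,10am,9am) (10am,12pm,10am,12pm,10am,9am) (10am,12pm,11am,9am,10am,9am) (10am,12pm,11am,12pm,10am,9am) — 28.
Summing: 8 + 20 + 28 = 56.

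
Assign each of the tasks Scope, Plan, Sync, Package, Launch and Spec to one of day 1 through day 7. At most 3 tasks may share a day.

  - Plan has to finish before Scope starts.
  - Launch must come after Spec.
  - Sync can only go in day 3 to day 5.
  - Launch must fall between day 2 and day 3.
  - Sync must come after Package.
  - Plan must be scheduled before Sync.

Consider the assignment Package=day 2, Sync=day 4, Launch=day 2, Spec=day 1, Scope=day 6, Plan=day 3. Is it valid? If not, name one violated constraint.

Launch must fall between day 2 and day 3 — holds.
Sync must come after Package — holds.
At most 3 tasks may share a day — holds.
Plan must be scheduled before Sync — holds.
Sync can only go in day 3 to day 5 — holds.
Launch must come after Spec — holds.
Plan has to finish before Scope starts — holds.

Valid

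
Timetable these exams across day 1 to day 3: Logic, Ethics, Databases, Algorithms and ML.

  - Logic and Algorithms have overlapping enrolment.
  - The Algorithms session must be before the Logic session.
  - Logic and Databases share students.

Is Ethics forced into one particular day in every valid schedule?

No

Ethics can be day 1 (e.g. ML -> day 1, Algorithms -> day 1, Logic -> day 2, Databases -> day 1, Ethics -> day 1) or day 2 (e.g. Algorithms=day 1; Logic=day 2; Databases=day 1; ML=day 1; Ethics=day 2).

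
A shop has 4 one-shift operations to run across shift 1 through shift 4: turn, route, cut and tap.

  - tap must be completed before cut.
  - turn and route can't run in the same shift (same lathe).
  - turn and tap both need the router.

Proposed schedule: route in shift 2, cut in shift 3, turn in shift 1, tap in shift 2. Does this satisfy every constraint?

turn and route can't run in the same shift (same lathe) — holds.
turn and tap both need the router — holds.
tap must be completed before cut — holds.

Valid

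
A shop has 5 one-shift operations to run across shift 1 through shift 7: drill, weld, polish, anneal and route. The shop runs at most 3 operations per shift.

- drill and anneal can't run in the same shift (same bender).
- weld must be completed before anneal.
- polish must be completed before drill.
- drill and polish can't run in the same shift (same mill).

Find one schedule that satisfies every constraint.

route in shift 1, drill in shift 2, anneal in shift 3, weld in shift 1, polish in shift 1

Checking: weld(shift 1) before anneal(shift 3); polish(shift 1) before drill(shift 2); drill(shift 2) != polish(shift 1); drill(shift 2) != anneal(shift 3); max 3 per shift (cap 3).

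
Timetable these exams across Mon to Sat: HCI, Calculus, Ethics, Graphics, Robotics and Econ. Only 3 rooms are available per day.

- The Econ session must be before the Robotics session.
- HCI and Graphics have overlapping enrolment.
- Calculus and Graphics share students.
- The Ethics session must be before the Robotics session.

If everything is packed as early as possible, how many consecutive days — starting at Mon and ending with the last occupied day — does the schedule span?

The precedence chain requires at least 2 distinct days.
With at most 3 per day and 6 exams, at least 2 days are needed.
2 works (last occupied day: Tue): for example Graphics=Mon, Econ=Mon, Calculus=Tue, HCI=Tue, Ethics=Mon, Robotics=Tue.

2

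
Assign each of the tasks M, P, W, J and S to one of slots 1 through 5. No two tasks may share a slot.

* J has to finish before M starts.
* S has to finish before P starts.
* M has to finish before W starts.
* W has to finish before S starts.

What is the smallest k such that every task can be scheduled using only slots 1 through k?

The precedence chain requires at least 5 distinct slots.
With at most 1 per slot and 5 tasks, at least 5 slots are needed.
5 works (last occupied slot: 5): for example W -> 3, J -> 1, M -> 2, S -> 4, P -> 5.

5 slots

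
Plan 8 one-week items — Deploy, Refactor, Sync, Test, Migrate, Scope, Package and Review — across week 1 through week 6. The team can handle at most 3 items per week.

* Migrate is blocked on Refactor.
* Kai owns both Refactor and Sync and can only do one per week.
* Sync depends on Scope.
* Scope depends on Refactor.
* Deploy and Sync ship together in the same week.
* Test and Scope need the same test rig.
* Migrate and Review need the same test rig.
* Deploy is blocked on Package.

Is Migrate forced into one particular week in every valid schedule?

No

Migrate can be week 2 (e.g. Package=week 1, Deploy=week 3, Test=week 1, Sync=week 3, Review=week 3, Scope=week 2, Migrate=week 2, Refactor=week 1) or week 3 (e.g. Package=week 1; Deploy=week 3; Review=week 2; Test=week 1; Sync=week 3; Scope=week 2; Migrate=week 3; Refactor=week 1).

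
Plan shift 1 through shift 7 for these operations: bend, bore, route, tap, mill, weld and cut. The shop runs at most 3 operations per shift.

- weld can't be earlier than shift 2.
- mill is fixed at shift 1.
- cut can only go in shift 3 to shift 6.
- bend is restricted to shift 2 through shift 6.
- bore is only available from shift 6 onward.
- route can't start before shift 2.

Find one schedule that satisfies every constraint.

bend=shift 2; route=shift 2; tap=shift 1; weld=shift 2; cut=shift 3; bore=shift 6; mill=shift 1

Checking: cut=shift 3 in [shift 3,shift 6]; weld=shift 2 in [shift 2,shift 7]; mill=shift 1 in [shift 1,shift 1]; route=shift 2 in [shift 2,shift 7]; bore=shift 6 in [shift 6,shift 7]; bend=shift 2 in [shift 2,shift 6]; max 3 per shift (cap 3).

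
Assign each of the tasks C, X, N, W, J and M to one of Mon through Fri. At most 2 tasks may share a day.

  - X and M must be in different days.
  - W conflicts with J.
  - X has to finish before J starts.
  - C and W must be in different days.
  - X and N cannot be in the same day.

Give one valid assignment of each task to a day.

X=Mon, C=Mon, M=Wed, J=Tue, W=Wed, N=Tue

Checking: X(Mon) before J(Tue); X(Mon) != M(Wed); W(Wed) != J(Tue); C(Mon) != W(Wed); X(Mon) != N(Tue); max 2 per day (cap 2).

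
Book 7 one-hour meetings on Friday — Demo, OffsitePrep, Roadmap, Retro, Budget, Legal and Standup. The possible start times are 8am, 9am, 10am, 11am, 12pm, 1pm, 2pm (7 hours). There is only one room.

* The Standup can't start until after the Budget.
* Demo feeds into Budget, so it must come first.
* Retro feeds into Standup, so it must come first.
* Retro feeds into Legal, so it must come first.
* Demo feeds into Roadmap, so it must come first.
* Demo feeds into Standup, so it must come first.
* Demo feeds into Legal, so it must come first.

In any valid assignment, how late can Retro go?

12pm

Downstream work caps Retro at 1pm.
Retro at 12pm is achievable: Demo in 8am, Legal in 2pm, Roadmap in 10am, Standup in 1pm, Budget in 9am, OffsitePrep in 11am, Retro in 12pm.
Nothing later works — the capacity limit rule out every hour after 12pm.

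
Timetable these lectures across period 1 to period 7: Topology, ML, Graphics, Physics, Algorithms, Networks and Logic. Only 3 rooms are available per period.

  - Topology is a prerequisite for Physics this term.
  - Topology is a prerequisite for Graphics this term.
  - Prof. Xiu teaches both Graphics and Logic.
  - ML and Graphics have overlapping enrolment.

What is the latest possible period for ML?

period 7

ML at period 7 is achievable: Logic=period 3; Topology=period 1; Algorithms=period 1; Graphics=period 2; ML=period 7; Networks=period 1; Physics=period 2.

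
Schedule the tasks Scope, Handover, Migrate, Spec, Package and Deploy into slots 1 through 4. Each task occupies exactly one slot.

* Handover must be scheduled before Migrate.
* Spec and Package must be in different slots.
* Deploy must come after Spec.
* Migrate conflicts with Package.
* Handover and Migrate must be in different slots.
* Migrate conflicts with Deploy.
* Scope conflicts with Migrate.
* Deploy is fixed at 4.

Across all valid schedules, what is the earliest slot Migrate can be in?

2

Precedence pushes Migrate to at least 2.
Migrate at 2 is achievable: Migrate in 2; Spec in 1; Handover in 1; Scope in 1; Deploy in 4; Package in 3.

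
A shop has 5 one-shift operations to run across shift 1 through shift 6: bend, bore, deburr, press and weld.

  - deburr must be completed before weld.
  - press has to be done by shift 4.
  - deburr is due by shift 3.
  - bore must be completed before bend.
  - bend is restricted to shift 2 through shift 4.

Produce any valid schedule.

weld in shift 2, deburr in shift 1, bend in shift 2, press in shift 1, bore in shift 1

Checking: bore(shift 1) before bend(shift 2); deburr(shift 1) before weld(shift 2); deburr=shift 1 in [shift 1,shift 3]; press=shift 1 in [shift 1,shift 4]; bend=shift 2 in [shift 2,shift 4].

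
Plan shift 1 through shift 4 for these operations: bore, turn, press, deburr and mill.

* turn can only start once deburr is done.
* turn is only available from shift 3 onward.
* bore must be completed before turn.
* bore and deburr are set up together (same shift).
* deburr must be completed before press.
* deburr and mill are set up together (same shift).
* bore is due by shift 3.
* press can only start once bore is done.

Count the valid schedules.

11

Splitting on bore: it can be shift 1 (6), shift 2 (4), shift 3 (1). Listing each branch's schedules as (turn, press, deburr, mill) by shift number:
bore=shift 1: (3,2,1,1) (3,3,1,1) (3,4,1,1) (4,2,1,1) (4,3,1,1) (4,4,1,1) — 6.
bore=shift 2: (3,3,2,2) (3,4,2,2) (4,3,2,2) (4,4,2,2) — 4.
bore=shift 3: (4,4,3,3) — 1.
Summing: 6 + 4 + 1 = 11.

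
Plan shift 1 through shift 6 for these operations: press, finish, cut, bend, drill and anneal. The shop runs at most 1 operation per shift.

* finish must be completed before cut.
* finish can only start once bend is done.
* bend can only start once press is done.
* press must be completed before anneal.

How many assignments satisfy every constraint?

Splitting on press: it can be shift 1 (20), shift 2 (4). Listing each branch's schedules as (finish, cut, bend, drill, anneal) by shift number:
press=shift 1: (3,4,2,5,6) (3,4,2,6,5) (3,5,2,4,6) (3,5,2,6,4) (3,6,2,4,5) (3,6,2,5,4) (4,5,2,3,6) (4,5,2,6,3) (4,5,3,2,6) (4,5,3,6,2) (4,6,2,3,5) (4,6,2,5,3) (4,6,3,2,5) (4,6,3,5,2) (5,6,2,3,4) (5,6,2,4,3) (5,6,3,2,4) (5,6,3,4,2) (5,6,4,2,3) (5,6,4,3,2) — 20.
press=shift 2: (4,5,3,1,6) (4,6,3,1,5) (5,6,3,1,4) (5,6,4,1,3) — 4.
Summing: 20 + 4 = 24.

24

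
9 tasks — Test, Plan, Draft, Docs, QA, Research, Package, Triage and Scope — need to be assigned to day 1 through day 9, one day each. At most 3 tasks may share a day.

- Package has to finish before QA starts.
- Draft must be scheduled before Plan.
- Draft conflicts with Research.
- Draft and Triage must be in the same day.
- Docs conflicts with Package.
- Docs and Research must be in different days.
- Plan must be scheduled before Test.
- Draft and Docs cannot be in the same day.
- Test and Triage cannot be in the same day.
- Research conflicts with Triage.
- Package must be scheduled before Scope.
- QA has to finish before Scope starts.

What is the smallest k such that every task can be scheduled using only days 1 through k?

The precedence chain requires at least 3 distinct days.
With at most 3 per day and 9 tasks, at least 3 days are needed.
3 works (last occupied day: day 3): for example Test -> day 3; Triage -> day 1; Plan -> day 2; Research -> day 3; QA -> day 2; Docs -> day 2; Package -> day 1; Draft -> day 1; Scope -> day 3.

3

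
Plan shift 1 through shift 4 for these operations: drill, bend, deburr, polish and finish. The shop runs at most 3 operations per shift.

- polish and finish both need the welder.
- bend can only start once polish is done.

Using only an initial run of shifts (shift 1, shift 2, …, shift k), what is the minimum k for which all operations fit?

2

The precedence chain requires at least 2 distinct shifts.
With at most 3 per shift and 5 operations, at least 2 shifts are needed.
2 works (last occupied shift: shift 2): for example polish=shift 1; bend=shift 2; deburr=shift 1; finish=shift 2; drill=shift 1.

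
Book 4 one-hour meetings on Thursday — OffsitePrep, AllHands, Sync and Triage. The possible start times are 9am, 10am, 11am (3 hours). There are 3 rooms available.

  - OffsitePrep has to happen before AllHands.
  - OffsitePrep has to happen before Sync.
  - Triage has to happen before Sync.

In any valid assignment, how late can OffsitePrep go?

10am

Downstream work caps OffsitePrep at 10am.
OffsitePrep at 10am is achievable: AllHands in 11am; Triage in 9am; OffsitePrep in 10am; Sync in 11am.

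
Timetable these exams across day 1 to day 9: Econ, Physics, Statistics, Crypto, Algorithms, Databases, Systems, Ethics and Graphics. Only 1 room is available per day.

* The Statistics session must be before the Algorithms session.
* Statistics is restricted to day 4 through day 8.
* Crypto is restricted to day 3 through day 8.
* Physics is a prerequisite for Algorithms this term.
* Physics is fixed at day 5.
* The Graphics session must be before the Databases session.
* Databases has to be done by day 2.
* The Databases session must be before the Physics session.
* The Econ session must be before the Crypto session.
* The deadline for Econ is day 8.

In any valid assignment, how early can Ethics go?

Ethics at day 3 is achievable: Econ in day 6; Systems in day 9; Databases in day 2; Ethics in day 3; Physics in day 5; Graphics in day 1; Crypto in day 7; Algorithms in day 8; Statistics in day 4.
Nothing earlier works — the capacity limit rule out every day before day 3.

day 3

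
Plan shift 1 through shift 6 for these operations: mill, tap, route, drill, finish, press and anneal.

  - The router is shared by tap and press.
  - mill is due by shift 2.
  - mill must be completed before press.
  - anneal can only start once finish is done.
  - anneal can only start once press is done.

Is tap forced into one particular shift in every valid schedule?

No

tap can be shift 1 (e.g. finish in shift 1; anneal in shift 3; tap in shift 1; press in shift 2; drill in shift 1; route in shift 1; mill in shift 1) or shift 2 (e.g. drill in shift 1, press in shift 3, mill in shift 1, finish in shift 1, route in shift 1, anneal in shift 4, tap in shift 2).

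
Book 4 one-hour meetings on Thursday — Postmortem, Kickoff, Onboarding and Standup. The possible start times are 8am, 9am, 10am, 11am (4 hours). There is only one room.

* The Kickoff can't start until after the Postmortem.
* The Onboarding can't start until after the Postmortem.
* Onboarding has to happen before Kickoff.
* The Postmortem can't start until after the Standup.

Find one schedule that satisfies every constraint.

Standup -> 8am, Postmortem -> 9am, Onboarding -> 10am, Kickoff -> 11am

Checking: Onboarding(10am) before Kickoff(11am); Postmortem(9am) before Kickoff(11am); Postmortem(9am) before Onboarding(10am); Standup(8am) before Postmortem(9am); max 1 per hour (cap 1).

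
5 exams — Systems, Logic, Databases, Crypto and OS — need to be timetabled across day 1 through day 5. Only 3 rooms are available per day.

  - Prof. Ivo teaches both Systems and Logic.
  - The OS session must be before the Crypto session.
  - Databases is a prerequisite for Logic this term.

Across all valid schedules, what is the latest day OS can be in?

day 4

Downstream work caps OS at day 4.
OS at day 4 is achievable: Logic in day 2; Databases in day 1; Crypto in day 5; OS in day 4; Systems in day 1.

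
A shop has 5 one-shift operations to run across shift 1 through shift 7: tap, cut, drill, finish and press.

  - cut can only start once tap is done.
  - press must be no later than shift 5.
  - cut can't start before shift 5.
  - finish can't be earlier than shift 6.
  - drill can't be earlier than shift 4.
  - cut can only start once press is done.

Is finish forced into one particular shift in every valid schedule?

finish can be shift 6 (e.g. tap in shift 1, cut in shift 5, press in shift 1, finish in shift 6, drill in shift 4) or shift 7 (e.g. tap in shift 1, drill in shift 4, cut in shift 5, press in shift 1, finish in shift 7).

No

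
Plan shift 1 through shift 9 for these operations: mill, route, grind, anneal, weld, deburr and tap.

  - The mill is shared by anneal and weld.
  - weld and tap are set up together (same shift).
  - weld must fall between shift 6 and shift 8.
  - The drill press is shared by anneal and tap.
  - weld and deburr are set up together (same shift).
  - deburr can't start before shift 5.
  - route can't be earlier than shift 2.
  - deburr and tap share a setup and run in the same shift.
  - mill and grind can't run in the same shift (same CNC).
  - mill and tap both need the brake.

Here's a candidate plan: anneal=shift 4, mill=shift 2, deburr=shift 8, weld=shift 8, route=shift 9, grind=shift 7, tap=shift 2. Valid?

mill and grind can't run in the same shift (same CNC) — holds.
route can't be earlier than shift 2 — holds.
The drill press is shared by anneal and tap — holds.
deburr can't start before shift 5 — holds.
The mill is shared by anneal and weld — holds.
deburr and tap share a setup and run in the same shift — violated.
weld and tap are set up together (same shift) — violated.
mill and tap both need the brake — violated.
weld must fall between shift 6 and shift 8 — holds.
weld and deburr are set up together (same shift) — holds.

Invalid. mill and tap both need the brake.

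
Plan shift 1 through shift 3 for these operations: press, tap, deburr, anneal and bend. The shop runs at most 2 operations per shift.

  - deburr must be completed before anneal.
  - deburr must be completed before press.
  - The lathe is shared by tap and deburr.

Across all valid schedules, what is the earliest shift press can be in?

shift 2

Precedence pushes press to at least shift 2.
press at shift 2 is achievable: anneal=shift 2; deburr=shift 1; press=shift 2; bend=shift 1; tap=shift 3.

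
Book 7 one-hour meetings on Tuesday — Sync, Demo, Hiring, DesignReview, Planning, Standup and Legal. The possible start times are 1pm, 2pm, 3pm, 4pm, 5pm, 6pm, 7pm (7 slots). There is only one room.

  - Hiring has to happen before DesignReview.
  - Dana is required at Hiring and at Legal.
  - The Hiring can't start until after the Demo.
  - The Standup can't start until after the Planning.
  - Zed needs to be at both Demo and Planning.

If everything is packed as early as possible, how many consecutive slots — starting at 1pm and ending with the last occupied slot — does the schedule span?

7 slots

The precedence chain requires at least 3 distinct slots.
With at most 1 per slot and 7 meetings, at least 7 slots are needed.
7 works (last occupied slot: 7pm): for example Legal=7pm; Standup=5pm; Demo=1pm; DesignReview=3pm; Hiring=2pm; Sync=6pm; Planning=4pm.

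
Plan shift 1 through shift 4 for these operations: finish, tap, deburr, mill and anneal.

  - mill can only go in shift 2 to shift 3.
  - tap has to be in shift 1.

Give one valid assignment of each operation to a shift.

anneal=shift 1; finish=shift 1; tap=shift 1; deburr=shift 1; mill=shift 2

Checking: mill=shift 2 in [shift 2,shift 3]; tap=shift 1 in [shift 1,shift 1].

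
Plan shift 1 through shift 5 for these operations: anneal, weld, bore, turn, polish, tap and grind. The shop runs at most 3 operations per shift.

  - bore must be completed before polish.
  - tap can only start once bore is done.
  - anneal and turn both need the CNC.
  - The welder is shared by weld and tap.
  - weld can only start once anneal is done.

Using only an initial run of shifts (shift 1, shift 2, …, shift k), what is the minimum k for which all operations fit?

The precedence chain requires at least 2 distinct shifts.
With at most 3 per shift and 7 operations, at least 3 shifts are needed.
3 works (last occupied shift: shift 3): for example weld=shift 2; polish=shift 2; grind=shift 1; tap=shift 3; turn=shift 2; bore=shift 1; anneal=shift 1.

3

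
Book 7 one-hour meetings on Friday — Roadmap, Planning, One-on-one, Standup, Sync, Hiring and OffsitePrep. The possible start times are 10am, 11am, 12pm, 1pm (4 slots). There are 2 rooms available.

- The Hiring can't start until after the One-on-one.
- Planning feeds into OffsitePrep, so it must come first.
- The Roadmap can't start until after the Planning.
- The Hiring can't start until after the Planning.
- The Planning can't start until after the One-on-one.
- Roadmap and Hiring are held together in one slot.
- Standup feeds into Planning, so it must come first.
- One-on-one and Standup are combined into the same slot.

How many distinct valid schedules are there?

Enumerating: Sync -> 11am; Hiring -> 12pm; Planning -> 11am; Roadmap -> 12pm; Standup -> 10am; One-on-one -> 10am; OffsitePrep -> 1pm | Hiring -> 12pm; Planning -> 11am; One-on-one -> 10am; Standup -> 10am; Roadmap -> 12pm; OffsitePrep -> 1pm; Sync -> 1pm | Sync in 11am; Roadmap in 1pm; Hiring in 1pm; Planning in 11am; OffsitePrep in 12pm; Standup in 10am; One-on-one in 10am | OffsitePrep in 12pm; Sync in 12pm; One-on-one in 10am; Planning in 11am; Hiring in 1pm; Roadmap in 1pm; Standup in 10am.

4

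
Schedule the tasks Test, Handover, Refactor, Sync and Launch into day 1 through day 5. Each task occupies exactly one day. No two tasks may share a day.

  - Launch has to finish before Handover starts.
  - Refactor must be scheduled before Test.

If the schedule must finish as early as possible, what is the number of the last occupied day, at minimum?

day 5

The precedence chain requires at least 2 distinct days.
With at most 1 per day and 5 tasks, at least 5 days are needed.
5 works (last occupied day: day 5): for example Refactor -> day 1, Sync -> day 5, Test -> day 2, Launch -> day 3, Handover -> day 4.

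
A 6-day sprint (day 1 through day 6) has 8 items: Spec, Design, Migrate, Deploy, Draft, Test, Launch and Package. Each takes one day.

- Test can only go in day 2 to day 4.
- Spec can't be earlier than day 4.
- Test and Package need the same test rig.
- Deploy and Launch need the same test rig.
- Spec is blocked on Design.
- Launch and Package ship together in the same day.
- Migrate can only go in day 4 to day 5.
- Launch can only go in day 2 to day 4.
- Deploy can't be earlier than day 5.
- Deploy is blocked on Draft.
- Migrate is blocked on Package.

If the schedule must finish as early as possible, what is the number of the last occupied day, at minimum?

The precedence chain requires at least 2 distinct days.
Deploy can't be placed before day 5, so the schedule must run through at least day 5.
5 works (last occupied day: day 5): for example Package in day 3, Deploy in day 5, Spec in day 4, Test in day 2, Migrate in day 4, Launch in day 3, Draft in day 1, Design in day 1.

day 5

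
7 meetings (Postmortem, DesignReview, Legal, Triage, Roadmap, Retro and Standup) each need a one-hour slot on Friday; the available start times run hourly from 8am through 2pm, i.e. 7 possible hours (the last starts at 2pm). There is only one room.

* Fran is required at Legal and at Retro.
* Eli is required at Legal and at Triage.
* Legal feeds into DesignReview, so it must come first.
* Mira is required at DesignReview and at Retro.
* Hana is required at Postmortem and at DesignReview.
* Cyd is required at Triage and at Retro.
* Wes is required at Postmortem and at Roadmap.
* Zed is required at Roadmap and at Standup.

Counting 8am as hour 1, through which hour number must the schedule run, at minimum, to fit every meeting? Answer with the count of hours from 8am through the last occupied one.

The precedence chain requires at least 2 distinct hours.
With at most 1 per hour and 7 meetings, at least 7 hours are needed.
7 works (last occupied hour: 2pm): for example Postmortem -> 10am; DesignReview -> 9am; Triage -> 11am; Retro -> 1pm; Legal -> 8am; Standup -> 2pm; Roadmap -> 12pm.

7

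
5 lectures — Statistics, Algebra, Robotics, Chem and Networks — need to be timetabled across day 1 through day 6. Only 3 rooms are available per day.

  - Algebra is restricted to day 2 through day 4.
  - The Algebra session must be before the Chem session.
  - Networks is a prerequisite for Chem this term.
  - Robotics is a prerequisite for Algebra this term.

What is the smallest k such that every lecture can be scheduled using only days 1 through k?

The precedence chain requires at least 3 distinct days.
With at most 3 per day and 5 lectures, at least 2 days are needed.
3 works (last occupied day: day 3): for example Statistics -> day 1; Chem -> day 3; Networks -> day 1; Robotics -> day 1; Algebra -> day 2.

3 days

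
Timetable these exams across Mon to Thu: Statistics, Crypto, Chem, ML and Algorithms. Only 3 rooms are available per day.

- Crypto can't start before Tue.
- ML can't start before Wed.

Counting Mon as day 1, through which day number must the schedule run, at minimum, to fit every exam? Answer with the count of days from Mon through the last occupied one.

With at most 3 per day and 5 exams, at least 2 days are needed.
ML can't be placed before Wed — that is day 3 counting from Mon — so the schedule must run through at least 3 days.
3 works (last occupied day: Wed): for example Crypto -> Tue, Chem -> Mon, ML -> Wed, Statistics -> Mon, Algorithms -> Mon.

3 days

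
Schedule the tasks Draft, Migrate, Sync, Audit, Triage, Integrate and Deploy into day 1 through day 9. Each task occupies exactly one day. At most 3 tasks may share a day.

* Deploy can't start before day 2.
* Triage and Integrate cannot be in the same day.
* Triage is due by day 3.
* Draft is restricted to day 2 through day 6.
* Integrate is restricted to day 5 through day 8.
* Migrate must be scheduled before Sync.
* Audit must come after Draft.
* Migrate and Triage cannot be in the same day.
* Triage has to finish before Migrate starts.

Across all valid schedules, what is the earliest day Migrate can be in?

day 2

Precedence pushes Migrate to at least day 2; downstream work caps Migrate at day 8.
Migrate at day 2 is achievable: Deploy -> day 2, Triage -> day 1, Draft -> day 2, Integrate -> day 5, Migrate -> day 2, Audit -> day 3, Sync -> day 3.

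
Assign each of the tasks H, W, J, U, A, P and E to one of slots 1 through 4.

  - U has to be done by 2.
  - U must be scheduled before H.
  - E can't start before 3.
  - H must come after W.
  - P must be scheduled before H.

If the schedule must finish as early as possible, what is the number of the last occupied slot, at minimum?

The precedence chain requires at least 2 distinct slots.
E can't be placed before 3, so the schedule must run through at least slot 3.
3 works (last occupied slot: 3): for example U -> 1, E -> 3, W -> 1, J -> 1, H -> 2, A -> 1, P -> 1.

3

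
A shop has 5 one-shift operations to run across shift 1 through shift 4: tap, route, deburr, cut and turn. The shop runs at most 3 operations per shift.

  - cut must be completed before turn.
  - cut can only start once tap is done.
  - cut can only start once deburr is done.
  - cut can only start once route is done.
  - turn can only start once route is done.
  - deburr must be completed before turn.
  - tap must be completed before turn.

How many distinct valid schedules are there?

10

Splitting on tap: it can be shift 1 (6), shift 2 (4). Listing each branch's schedules as (route, deburr, cut, turn) by shift number:
tap=shift 1: (1,1,2,3) (1,1,2,4) (1,1,3,4) (1,2,3,4) (2,1,3,4) (2,2,3,4) — 6.
tap=shift 2: (1,1,3,4) (1,2,3,4) (2,1,3,4) (2,2,3,4) — 4.
Summing: 6 + 4 = 10.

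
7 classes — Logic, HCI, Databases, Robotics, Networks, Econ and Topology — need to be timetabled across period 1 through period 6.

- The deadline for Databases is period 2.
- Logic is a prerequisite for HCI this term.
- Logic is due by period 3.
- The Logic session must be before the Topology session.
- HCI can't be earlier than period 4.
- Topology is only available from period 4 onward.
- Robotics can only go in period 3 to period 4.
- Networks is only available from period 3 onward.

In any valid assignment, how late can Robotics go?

period 4

Robotics is available from period 3; Robotics's own window allows nothing later than period 4.
Robotics at period 4 is achievable: Econ -> period 1, Logic -> period 1, HCI -> period 4, Robotics -> period 4, Networks -> period 3, Topology -> period 4, Databases -> period 1.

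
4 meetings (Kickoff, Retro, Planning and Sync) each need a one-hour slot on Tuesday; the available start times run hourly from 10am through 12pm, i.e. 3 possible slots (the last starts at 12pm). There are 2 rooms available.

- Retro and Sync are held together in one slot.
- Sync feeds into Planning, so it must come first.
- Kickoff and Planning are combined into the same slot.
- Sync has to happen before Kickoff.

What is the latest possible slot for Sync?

11am

Downstream work caps Sync at 11am.
Sync at 11am is achievable: Kickoff in 12pm, Sync in 11am, Retro in 11am, Planning in 12pm.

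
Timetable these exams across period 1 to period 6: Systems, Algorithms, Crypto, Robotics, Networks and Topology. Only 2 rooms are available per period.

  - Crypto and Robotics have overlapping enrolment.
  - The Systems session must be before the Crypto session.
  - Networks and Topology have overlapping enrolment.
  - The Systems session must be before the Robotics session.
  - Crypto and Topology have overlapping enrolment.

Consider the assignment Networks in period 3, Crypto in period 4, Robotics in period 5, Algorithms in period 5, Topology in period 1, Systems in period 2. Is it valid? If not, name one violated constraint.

The Systems session must be before the Crypto session — holds.
Crypto and Topology have overlapping enrolment — holds.
The Systems session must be before the Robotics session — holds.
Only 2 rooms are available per period — holds.
Crypto and Robotics have overlapping enrolment — holds.
Networks and Topology have overlapping enrolment — holds.

Yes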